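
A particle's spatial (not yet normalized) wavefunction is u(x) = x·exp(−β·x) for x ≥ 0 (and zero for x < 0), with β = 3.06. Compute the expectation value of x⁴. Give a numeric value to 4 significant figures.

⟨x⁴⟩ = ∫ x⁴·|u|² dx / ∫|u|² dx (integrals over the domain).
Every integrand reduces to terms xʲ·e^(−2βx) on [0, ∞); use ∫₀^∞ xʲ·e^(−2βx) dx = j!/(2β)^(j+1).
State is unnormalized: ∫|u|² dx = 0.0087252, and ∫u*·x⁴·u dx = 0.0022391, so ⟨x⁴⟩ = 0.0022391 / 0.0087252.
⟨x⁴⟩ = 0.25662.

0.2566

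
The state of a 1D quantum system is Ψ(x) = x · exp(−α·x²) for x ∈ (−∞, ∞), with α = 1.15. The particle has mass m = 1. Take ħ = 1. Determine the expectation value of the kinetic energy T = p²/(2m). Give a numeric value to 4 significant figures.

T = −(ħ²/2m) d²/dx², so ⟨T⟩ = −(ħ²/2m) ∫ Ψ*·Ψ'' dx / ∫|Ψ|² dx; with m = 1.
Expand each integrand as polynomial × e^(−2αx²) and use ∫x^(2j)·e^(−2αx²) dx = (2j−1)!!/(4α)^j · √(π/(2α)), odd powers → 0; here √(π/(2α)) = 1.1687. Differentiate with the product rule, d/dx e^(−αx²) = −2αx·e^(−αx²).
State is unnormalized: ∫|Ψ|² dx = 0.25407, and ∫Ψ*·(−ħ²/2m · Ψ'') dx = 0.43827, so ⟨T⟩ = 0.43827 / 0.25407.
⟨T⟩ = 1.7250.

1.725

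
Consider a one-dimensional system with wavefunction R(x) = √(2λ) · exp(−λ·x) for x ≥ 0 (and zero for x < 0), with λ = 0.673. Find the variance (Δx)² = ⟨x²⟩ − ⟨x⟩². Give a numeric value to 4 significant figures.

0.5520

Compute ⟨x⟩ and ⟨x²⟩ separately, then (Δx)² = ⟨x²⟩ − ⟨x⟩².
Every integrand reduces to terms xʲ·e^(−2λx) on [0, ∞); use ∫₀^∞ xʲ·e^(−2λx) dx = j!/(2λ)^(j+1).
⟨x⟩ = 0.74294 and ⟨x²⟩ = 1.1039.
(Δx)² = 1.1039 − (0.74294)² = 0.55196.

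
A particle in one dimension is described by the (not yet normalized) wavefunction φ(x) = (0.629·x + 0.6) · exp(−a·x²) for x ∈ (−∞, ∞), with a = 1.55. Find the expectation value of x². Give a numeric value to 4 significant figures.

0.2099

⟨x²⟩ = ∫ x²·|φ|² dx / ∫|φ|² dx (integrals over the domain).
Expand each integrand as polynomial × e^(−2ax²) and use ∫x^(2j)·e^(−2ax²) dx = (2j−1)!!/(4a)^j · √(π/(2a)), odd powers → 0; here √(π/(2a)) = 1.0067.
State is unnormalized: ∫|φ|² dx = 0.42665, and ∫φ*·x²·φ dx = 0.089536, so ⟨x²⟩ = 0.089536 / 0.42665.
⟨x²⟩ = 0.20986.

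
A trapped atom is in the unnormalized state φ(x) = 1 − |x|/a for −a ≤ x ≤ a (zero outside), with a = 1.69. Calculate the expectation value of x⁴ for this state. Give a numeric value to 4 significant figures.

⟨x⁴⟩ = ∫ x⁴·|φ|² dx / ∫|φ|² dx (integrals over the domain).
φ is even, so ∫ over [−a, a] = 2∫₀ᵃ with φ = 1 − x/a there: ∫₀ᵃ (1 − x/a)² dx = a/3, ∫₀ᵃ x²(1 − x/a)² dx = a³/30, ∫₀ᵃ x⁴(1 − x/a)² dx = a⁵/105.
State is unnormalized: ∫|φ|² dx = 1.1267, and ∫φ*·x⁴·φ dx = 0.26259, so ⟨x⁴⟩ = 0.26259 / 1.1267.
⟨x⁴⟩ = 0.23307.

0.2331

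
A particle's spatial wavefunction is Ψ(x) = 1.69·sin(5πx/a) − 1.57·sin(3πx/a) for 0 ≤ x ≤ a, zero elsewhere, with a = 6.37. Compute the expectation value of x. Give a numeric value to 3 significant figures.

3.19

⟨x⟩ = ∫ x·|Ψ|² dx / ∫|Ψ|² dx (integrals over the domain).
On 0 ≤ x ≤ a (j ≠ l): ∫sin²(jπx/a) dx = a/2, ∫sin(jπx/a)·sin(lπx/a) dx = 0; diagonal moments ∫x·sin²(jπx/a) dx = a²/4, ∫x²·sin²(jπx/a) dx = a³·(1/6 − 1/(4j²π²)); cross terms ∫x·sin(jπx/a)·sin(lπx/a) dx = 0 for j + l even and −4jla²/(π²(j² − l²)²) for j + l odd, ∫x²·sin(jπx/a)·sin(lπx/a) dx = (−1)^(j+l)·4jla³/(π²(j² − l²)²); higher powers the same way via product-to-sum and parts.
State is unnormalized: ∫|Ψ|² dx = 16.947, and ∫Ψ*·x·Ψ dx = 53.977, so ⟨x⟩ = 53.977 / 16.947.
⟨x⟩ = 3.1850.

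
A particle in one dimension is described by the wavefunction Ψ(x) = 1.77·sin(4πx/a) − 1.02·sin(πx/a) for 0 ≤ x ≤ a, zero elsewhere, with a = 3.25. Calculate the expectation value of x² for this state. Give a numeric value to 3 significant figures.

⟨x²⟩ = ∫ x²·|Ψ|² dx / ∫|Ψ|² dx (integrals over the domain).
On 0 ≤ x ≤ a (j ≠ l): ∫sin²(jπx/a) dx = a/2, ∫sin(jπx/a)·sin(lπx/a) dx = 0; diagonal moments ∫x·sin²(jπx/a) dx = a²/4, ∫x²·sin²(jπx/a) dx = a³·(1/6 − 1/(4j²π²)); cross terms ∫x·sin(jπx/a)·sin(lπx/a) dx = 0 for j + l even and −4jla²/(π²(j² − l²)²) for j + l odd, ∫x²·sin(jπx/a)·sin(lπx/a) dx = (−1)^(j+l)·4jla³/(π²(j² − l²)²); higher powers the same way via product-to-sum and parts.
State is unnormalized: ∫|Ψ|² dx = 6.7816, and ∫Ψ*·x²·Ψ dx = 23.695, so ⟨x²⟩ = 23.695 / 6.7816.
⟨x²⟩ = 3.4940.

3.49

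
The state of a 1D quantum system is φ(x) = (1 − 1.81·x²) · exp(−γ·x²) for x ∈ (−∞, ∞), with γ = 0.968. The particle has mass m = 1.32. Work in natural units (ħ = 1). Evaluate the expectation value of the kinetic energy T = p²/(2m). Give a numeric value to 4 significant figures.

1.763

T = −(ħ²/2m) d²/dx², so ⟨T⟩ = −(ħ²/2m) ∫ φ*·φ'' dx / ∫|φ|² dx; with m = 1.32.
Expand each integrand as polynomial × e^(−2γx²) and use ∫x^(2j)·e^(−2γx²) dx = (2j−1)!!/(4γ)^j · √(π/(2γ)), odd powers → 0; here √(π/(2γ)) = 1.2739. Differentiate with the product rule, d/dx e^(−γx²) = −2γx·e^(−γx²).
State is unnormalized: ∫|φ|² dx = 0.91799, and ∫φ*·(−ħ²/2m · φ'') dx = 1.6182, so ⟨T⟩ = 1.6182 / 0.91799.
⟨T⟩ = 1.7628.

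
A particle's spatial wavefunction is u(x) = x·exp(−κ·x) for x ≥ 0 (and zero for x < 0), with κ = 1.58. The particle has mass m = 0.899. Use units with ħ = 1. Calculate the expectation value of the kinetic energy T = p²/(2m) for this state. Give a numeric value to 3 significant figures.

1.39

T = −(ħ²/2m) d²/dx², so ⟨T⟩ = −(ħ²/2m) ∫ u*·u'' dx / ∫|u|² dx; with m = 0.899.
Differentiate x·exp(−κ·x) with the product rule; every integrand then reduces to terms xʲ·e^(−2κx) on [0, ∞), with ∫₀^∞ xʲ·e^(−2κx) dx = j!/(2κ)^(j+1).
State is unnormalized: ∫|u|² dx = 0.063382, and ∫u*·(−ħ²/2m · u'') dx = 0.088002, so ⟨T⟩ = 0.088002 / 0.063382.
⟨T⟩ = 1.3884.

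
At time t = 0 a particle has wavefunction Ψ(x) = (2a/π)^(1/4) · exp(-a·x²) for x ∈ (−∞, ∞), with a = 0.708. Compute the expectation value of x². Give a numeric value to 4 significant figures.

⟨x²⟩ = ∫ x²·|Ψ|² dx (integrals over the domain).
Gaussian moments: ∫x^(2j)·e^(−2ax²) dx = (2j−1)!!/(4a)^j · √(π/(2a)), odd powers integrate to 0; here √(π/(2a)) = 1.4895.
⟨x²⟩ = 0.35311.

0.3531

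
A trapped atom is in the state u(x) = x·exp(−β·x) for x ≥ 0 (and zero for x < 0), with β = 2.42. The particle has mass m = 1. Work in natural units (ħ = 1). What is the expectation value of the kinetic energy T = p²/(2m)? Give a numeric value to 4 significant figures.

T = −(ħ²/2m) d²/dx², so ⟨T⟩ = −(ħ²/2m) ∫ u*·u'' dx / ∫|u|² dx; with m = 1.
Differentiate x·exp(−β·x) with the product rule; every integrand then reduces to terms xʲ·e^(−2βx) on [0, ∞), with ∫₀^∞ xʲ·e^(−2βx) dx = j!/(2β)^(j+1).
State is unnormalized: ∫|u|² dx = 0.017640, and ∫u*·(−ħ²/2m · u'') dx = 0.051653, so ⟨T⟩ = 0.051653 / 0.017640.
⟨T⟩ = 2.9282.

2.928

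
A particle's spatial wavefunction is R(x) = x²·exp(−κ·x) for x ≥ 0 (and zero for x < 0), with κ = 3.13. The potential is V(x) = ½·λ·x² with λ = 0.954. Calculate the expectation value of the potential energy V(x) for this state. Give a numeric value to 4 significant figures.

⟨V⟩ = ∫ V(x)·|R|² dx / ∫|R|² dx.
Every integrand reduces to terms xʲ·e^(−2κx) on [0, ∞); use ∫₀^∞ xʲ·e^(−2κx) dx = j!/(2κ)^(j+1).
State is unnormalized: ∫|R|² dx = 0.0024965, and ∫R*·V(x)·R dx = 0.00091166, so ⟨V⟩ = 0.00091166 / 0.0024965.
⟨V⟩ = 0.36517.

0.3652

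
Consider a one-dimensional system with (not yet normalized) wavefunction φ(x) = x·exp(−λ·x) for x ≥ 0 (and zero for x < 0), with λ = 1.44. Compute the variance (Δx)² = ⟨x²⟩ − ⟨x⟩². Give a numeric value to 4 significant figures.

Compute ⟨x⟩ and ⟨x²⟩ separately, then (Δx)² = ⟨x²⟩ − ⟨x⟩².
Every integrand reduces to terms xʲ·e^(−2λx) on [0, ∞); use ∫₀^∞ xʲ·e^(−2λx) dx = j!/(2λ)^(j+1).
Normalization: ∫|φ|² dx = 0.083724.
⟨x⟩ = 1.0417 and ⟨x²⟩ = 1.4468.
(Δx)² = 1.4468 − (1.0417)² = 0.36169.

0.3617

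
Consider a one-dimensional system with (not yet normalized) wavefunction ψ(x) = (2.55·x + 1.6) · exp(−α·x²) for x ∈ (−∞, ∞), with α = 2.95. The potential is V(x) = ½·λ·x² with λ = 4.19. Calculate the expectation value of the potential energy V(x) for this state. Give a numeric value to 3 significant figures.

⟨V⟩ = ∫ V(x)·|ψ|² dx / ∫|ψ|² dx.
Expand each integrand as polynomial × e^(−2αx²) and use ∫x^(2j)·e^(−2αx²) dx = (2j−1)!!/(4α)^j · √(π/(2α)), odd powers → 0; here √(π/(2α)) = 0.72971.
State is unnormalized: ∫|ψ|² dx = 2.2702, and ∫ψ*·V(x)·ψ dx = 0.54583, so ⟨V⟩ = 0.54583 / 2.2702.
⟨V⟩ = 0.24044.

0.240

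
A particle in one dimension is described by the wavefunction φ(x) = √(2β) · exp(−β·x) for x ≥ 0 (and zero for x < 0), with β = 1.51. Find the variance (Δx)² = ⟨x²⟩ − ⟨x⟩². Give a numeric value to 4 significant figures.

0.1096

Compute ⟨x⟩ and ⟨x²⟩ separately, then (Δx)² = ⟨x²⟩ − ⟨x⟩².
Every integrand reduces to terms xʲ·e^(−2βx) on [0, ∞); use ∫₀^∞ xʲ·e^(−2βx) dx = j!/(2β)^(j+1).
⟨x⟩ = 0.33113 and ⟨x²⟩ = 0.21929.
(Δx)² = 0.21929 − (0.33113)² = 0.10964.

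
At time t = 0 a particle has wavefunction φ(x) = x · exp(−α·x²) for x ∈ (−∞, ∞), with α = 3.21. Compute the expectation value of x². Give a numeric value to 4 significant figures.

0.2336

⟨x²⟩ = ∫ x²·|φ|² dx / ∫|φ|² dx (integrals over the domain).
Expand each integrand as polynomial × e^(−2αx²) and use ∫x^(2j)·e^(−2αx²) dx = (2j−1)!!/(4α)^j · √(π/(2α)), odd powers → 0; here √(π/(2α)) = 0.69953.
State is unnormalized: ∫|φ|² dx = 0.054481, and ∫φ*·x²·φ dx = 0.012729, so ⟨x²⟩ = 0.012729 / 0.054481.
⟨x²⟩ = 0.23364.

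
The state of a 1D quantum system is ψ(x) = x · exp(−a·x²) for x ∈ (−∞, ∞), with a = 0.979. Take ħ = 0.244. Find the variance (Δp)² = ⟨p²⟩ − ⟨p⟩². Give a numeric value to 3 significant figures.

Compute ⟨p⟩ and ⟨p²⟩ separately; (Δp)² = ⟨p²⟩ − ⟨p⟩².
Expand each integrand as polynomial × e^(−2ax²) and use ∫x^(2j)·e^(−2ax²) dx = (2j−1)!!/(4a)^j · √(π/(2a)), odd powers → 0; here √(π/(2a)) = 1.2667. Differentiate with the product rule, d/dx e^(−ax²) = −2ax·e^(−ax²).
Normalization: ∫|ψ|² dx = 0.32346.
⟨p⟩ = 0.0000 and ⟨p²⟩ = 0.17486.
(Δp)² = 0.17486 − (0.0000)² = 0.17486.

0.175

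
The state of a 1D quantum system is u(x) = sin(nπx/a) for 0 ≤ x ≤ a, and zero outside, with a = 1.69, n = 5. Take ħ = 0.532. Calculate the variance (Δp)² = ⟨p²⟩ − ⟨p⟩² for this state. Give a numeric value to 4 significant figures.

Compute ⟨p⟩ and ⟨p²⟩ separately; (Δp)² = ⟨p²⟩ − ⟨p⟩².
d/dx sin(nπx/a) = (nπ/a)·cos(nπx/a) and d²/dx² sin(nπx/a) = −(nπ/a)²·sin(nπx/a); on 0 ≤ x ≤ a, ∫sin²(nπx/a) dx = a/2 and ∫sin(nπx/a)·cos(nπx/a) dx = 0.
Normalization: ∫|u|² dx = 0.84500.
⟨p⟩ = 0.0000 and ⟨p²⟩ = 24.451.
(Δp)² = 24.451 − (0.0000)² = 24.451.

24.45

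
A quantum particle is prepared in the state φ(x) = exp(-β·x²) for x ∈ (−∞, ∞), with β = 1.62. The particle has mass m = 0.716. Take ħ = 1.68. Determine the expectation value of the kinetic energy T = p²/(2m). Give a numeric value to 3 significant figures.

3.19

T = −(ħ²/2m) d²/dx², so ⟨T⟩ = −(ħ²/2m) ∫ φ*·φ'' dx / ∫|φ|² dx; with m = 0.716.
Gaussian moments: ∫x^(2j)·e^(−2βx²) dx = (2j−1)!!/(4β)^j · √(π/(2β)), odd powers integrate to 0; here √(π/(2β)) = 0.98470. Derivatives: d/dx e^(−βx²) = −2βx·e^(−βx²), d²/dx² e^(−βx²) = (4β²x² − 2β)·e^(−βx²).
State is unnormalized: ∫|φ|² dx = 0.98470, and ∫φ*·(−ħ²/2m · φ'') dx = 3.1441, so ⟨T⟩ = 3.1441 / 0.98470.
⟨T⟩ = 3.1929.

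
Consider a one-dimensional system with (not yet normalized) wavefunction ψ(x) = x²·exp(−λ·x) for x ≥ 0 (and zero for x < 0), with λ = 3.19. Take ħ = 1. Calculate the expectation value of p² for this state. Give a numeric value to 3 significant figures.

3.39

p² ψ = −ħ² d²ψ/dx²; ⟨p²⟩ = −ħ² ∫ ψ*·ψ'' dx / ∫|ψ|² dx.
Differentiate x²·exp(−λ·x) with the product rule; every integrand then reduces to terms xʲ·e^(−2λx) on [0, ∞), with ∫₀^∞ xʲ·e^(−2λx) dx = j!/(2λ)^(j+1).
State is unnormalized: ∫|ψ|² dx = 0.0022704, and ∫ψ*·(−ħ² ψ'') dx = 0.0077014, so ⟨p²⟩ = 0.0077014 / 0.0022704.
⟨p²⟩ = 3.3920.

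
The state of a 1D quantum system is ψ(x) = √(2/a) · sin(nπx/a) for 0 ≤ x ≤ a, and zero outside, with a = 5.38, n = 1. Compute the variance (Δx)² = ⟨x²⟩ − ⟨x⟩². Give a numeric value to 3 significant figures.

0.946

Compute ⟨x⟩ and ⟨x²⟩ separately, then (Δx)² = ⟨x²⟩ − ⟨x⟩².
With sin²θ = (1 − cos2θ)/2 on 0 ≤ x ≤ a: ∫sin²(nπx/a) dx = a/2, ∫x·sin²(nπx/a) dx = a²/4, ∫x²·sin²(nπx/a) dx = a³·(1/6 − 1/(4n²π²)); higher powers xᵏ the same way, integrating xᵏ·cos(2nπx/a) by parts.
⟨x⟩ = 2.6900 and ⟨x²⟩ = 8.1818.
(Δx)² = 8.1818 − (2.6900)² = 0.94569.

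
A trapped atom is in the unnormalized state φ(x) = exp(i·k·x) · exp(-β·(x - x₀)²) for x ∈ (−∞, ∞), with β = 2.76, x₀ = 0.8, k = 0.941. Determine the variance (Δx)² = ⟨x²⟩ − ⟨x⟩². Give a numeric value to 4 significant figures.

0.09058

Compute ⟨x⟩ and ⟨x²⟩ separately, then (Δx)² = ⟨x²⟩ − ⟨x⟩².
Gaussian moments (u = x − x₀): ∫u^(2j)·e^(−2βu²) du = (2j−1)!!/(4β)^j · √(π/(2β)), odd powers integrate to 0; here √(π/(2β)) = 0.75441.
Normalization: ∫|φ|² dx = 0.75441.
⟨x⟩ = 0.80000 and ⟨x²⟩ = 0.73058.
(Δx)² = 0.73058 − (0.80000)² = 0.090580.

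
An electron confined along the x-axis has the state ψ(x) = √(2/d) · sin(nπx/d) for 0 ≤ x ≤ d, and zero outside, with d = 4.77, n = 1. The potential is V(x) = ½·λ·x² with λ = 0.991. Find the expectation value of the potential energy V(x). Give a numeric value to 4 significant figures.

⟨V⟩ = ∫ V(x)·|ψ|² dx.
With sin²θ = (1 − cos2θ)/2 on 0 ≤ x ≤ d: ∫sin²(nπx/d) dx = d/2, ∫x·sin²(nπx/d) dx = d²/4, ∫x²·sin²(nπx/d) dx = d³·(1/6 − 1/(4n²π²)); higher powers xᵏ the same way, integrating xᵏ·cos(2nπx/d) by parts.
⟨V⟩ = 3.1869.

3.187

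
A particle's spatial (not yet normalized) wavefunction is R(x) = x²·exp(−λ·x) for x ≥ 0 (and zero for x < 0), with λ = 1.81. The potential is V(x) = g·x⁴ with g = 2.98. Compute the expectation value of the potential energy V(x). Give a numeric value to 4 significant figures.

⟨V⟩ = ∫ V(x)·|R|² dx / ∫|R|² dx.
Every integrand reduces to terms xʲ·e^(−2λx) on [0, ∞); use ∫₀^∞ xʲ·e^(−2λx) dx = j!/(2λ)^(j+1).
State is unnormalized: ∫|R|² dx = 0.038607, and ∫R*·V(x)·R dx = 1.1255, so ⟨V⟩ = 1.1255 / 0.038607.
⟨V⟩ = 29.154.

29.15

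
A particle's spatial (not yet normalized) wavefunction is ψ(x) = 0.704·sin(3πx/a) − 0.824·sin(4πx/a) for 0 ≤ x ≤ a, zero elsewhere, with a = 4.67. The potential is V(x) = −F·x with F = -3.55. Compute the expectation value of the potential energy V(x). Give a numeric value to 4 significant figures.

⟨V⟩ = ∫ V(x)·|ψ|² dx / ∫|ψ|² dx.
On 0 ≤ x ≤ a (j ≠ l): ∫sin²(jπx/a) dx = a/2, ∫sin(jπx/a)·sin(lπx/a) dx = 0; diagonal moments ∫x·sin²(jπx/a) dx = a²/4, ∫x²·sin²(jπx/a) dx = a³·(1/6 − 1/(4j²π²)); cross terms ∫x·sin(jπx/a)·sin(lπx/a) dx = 0 for j + l even and −4jla²/(π²(j² − l²)²) for j + l odd, ∫x²·sin(jπx/a)·sin(lπx/a) dx = (−1)^(j+l)·4jla³/(π²(j² − l²)²); higher powers the same way via product-to-sum and parts.
State is unnormalized: ∫|ψ|² dx = 2.7427, and ∫ψ*·V(x)·ψ dx = 31.650, so ⟨V⟩ = 31.650 / 2.7427.
⟨V⟩ = 11.540.

11.54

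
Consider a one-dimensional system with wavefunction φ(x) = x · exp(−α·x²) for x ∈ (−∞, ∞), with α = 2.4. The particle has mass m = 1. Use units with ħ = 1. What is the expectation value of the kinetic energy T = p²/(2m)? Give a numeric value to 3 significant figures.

3.60

T = −(ħ²/2m) d²/dx², so ⟨T⟩ = −(ħ²/2m) ∫ φ*·φ'' dx / ∫|φ|² dx; with m = 1.
Expand each integrand as polynomial × e^(−2αx²) and use ∫x^(2j)·e^(−2αx²) dx = (2j−1)!!/(4α)^j · √(π/(2α)), odd powers → 0; here √(π/(2α)) = 0.80901. Differentiate with the product rule, d/dx e^(−αx²) = −2αx·e^(−αx²).
State is unnormalized: ∫|φ|² dx = 0.084272, and ∫φ*·(−ħ²/2m · φ'') dx = 0.30338, so ⟨T⟩ = 0.30338 / 0.084272.
⟨T⟩ = 3.6000.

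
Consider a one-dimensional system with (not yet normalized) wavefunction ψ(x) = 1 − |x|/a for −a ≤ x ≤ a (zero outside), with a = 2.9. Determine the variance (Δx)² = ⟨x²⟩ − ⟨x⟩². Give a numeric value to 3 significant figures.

Compute ⟨x⟩ and ⟨x²⟩ separately, then (Δx)² = ⟨x²⟩ − ⟨x⟩².
ψ is even, so ∫ over [−a, a] = 2∫₀ᵃ with ψ = 1 − x/a there: ∫₀ᵃ (1 − x/a)² dx = a/3, ∫₀ᵃ x²(1 − x/a)² dx = a³/30, ∫₀ᵃ x⁴(1 − x/a)² dx = a⁵/105.
Normalization: ∫|ψ|² dx = 1.9333.
⟨x⟩ = 0.0000 and ⟨x²⟩ = 0.84100.
(Δx)² = 0.84100 − (0.0000)² = 0.84100.

0.841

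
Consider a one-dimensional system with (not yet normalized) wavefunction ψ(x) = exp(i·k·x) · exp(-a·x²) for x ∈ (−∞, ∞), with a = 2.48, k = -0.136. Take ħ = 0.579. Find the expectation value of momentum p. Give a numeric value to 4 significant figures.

p ψ = −iħ dψ/dx; then ⟨p⟩ = ∫ ψ*·(pψ) dx / ∫|ψ|² dx.
Gaussian moments: ∫x^(2j)·e^(−2ax²) dx = (2j−1)!!/(4a)^j · √(π/(2a)), odd powers integrate to 0; here √(π/(2a)) = 0.79586. Derivatives: ψ′ = (ik − 2ax)·ψ, ψ″ = ((ik − 2ax)² − 2a)·ψ; the odd-in-x pieces drop out.
State is unnormalized: ∫|ψ|² dx = 0.79586, and ∫ψ*·(−iħ ψ') dx = -0.062669, so ⟨p⟩ = -0.062669 / 0.79586.
⟨p⟩ = -0.078744.

-0.07874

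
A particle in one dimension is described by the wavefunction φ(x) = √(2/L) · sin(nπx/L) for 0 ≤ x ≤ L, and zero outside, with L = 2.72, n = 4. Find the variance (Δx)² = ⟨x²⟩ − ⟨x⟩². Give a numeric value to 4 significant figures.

0.5931

Compute ⟨x⟩ and ⟨x²⟩ separately, then (Δx)² = ⟨x²⟩ − ⟨x⟩².
With sin²θ = (1 − cos2θ)/2 on 0 ≤ x ≤ L: ∫sin²(nπx/L) dx = L/2, ∫x·sin²(nπx/L) dx = L²/4, ∫x²·sin²(nπx/L) dx = L³·(1/6 − 1/(4n²π²)); higher powers xᵏ the same way, integrating xᵏ·cos(2nπx/L) by parts.
⟨x⟩ = 1.3600 and ⟨x²⟩ = 2.4427.
(Δx)² = 2.4427 − (1.3600)² = 0.59311.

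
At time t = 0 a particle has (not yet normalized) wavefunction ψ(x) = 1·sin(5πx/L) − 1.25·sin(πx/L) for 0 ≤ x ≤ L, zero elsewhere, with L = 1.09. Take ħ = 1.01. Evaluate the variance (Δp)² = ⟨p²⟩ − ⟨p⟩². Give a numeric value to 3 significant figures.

87.8

Compute ⟨p⟩ and ⟨p²⟩ separately; (Δp)² = ⟨p²⟩ − ⟨p⟩².
d²/dx² sin(jπx/L) = −(jπ/L)²·sin(jπx/L); on 0 ≤ x ≤ L, ∫sin²(jπx/L) dx = L/2 and ∫sin(jπx/L)·sin(lπx/L) dx = 0 for j ≠ l, so only diagonal terms survive in ∫|ψ|² and ∫ψ·ψ″; ∫ψ·ψ′ dx = [ψ²/2] between the walls = 0.
Normalization: ∫|ψ|² dx = 1.3966.
⟨p⟩ = 0.0000 and ⟨p²⟩ = 87.840.
(Δp)² = 87.840 − (0.0000)² = 87.840.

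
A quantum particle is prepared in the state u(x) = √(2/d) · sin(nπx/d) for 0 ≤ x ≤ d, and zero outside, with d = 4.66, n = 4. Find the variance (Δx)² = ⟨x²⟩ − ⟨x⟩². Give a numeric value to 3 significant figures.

Compute ⟨x⟩ and ⟨x²⟩ separately, then (Δx)² = ⟨x²⟩ − ⟨x⟩².
With sin²θ = (1 − cos2θ)/2 on 0 ≤ x ≤ d: ∫sin²(nπx/d) dx = d/2, ∫x·sin²(nπx/d) dx = d²/4, ∫x²·sin²(nπx/d) dx = d³·(1/6 − 1/(4n²π²)); higher powers xᵏ the same way, integrating xᵏ·cos(2nπx/d) by parts.
⟨x⟩ = 2.3300 and ⟨x²⟩ = 7.1698.
(Δx)² = 7.1698 − (2.3300)² = 1.7409.

1.74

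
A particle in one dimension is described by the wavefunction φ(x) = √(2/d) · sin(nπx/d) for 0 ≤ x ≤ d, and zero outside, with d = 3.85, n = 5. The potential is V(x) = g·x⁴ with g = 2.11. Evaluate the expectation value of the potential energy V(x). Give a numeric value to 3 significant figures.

⟨V⟩ = ∫ V(x)·|φ|² dx.
With sin²θ = (1 − cos2θ)/2 on 0 ≤ x ≤ d: ∫sin²(nπx/d) dx = d/2, ∫x·sin²(nπx/d) dx = d²/4, ∫x²·sin²(nπx/d) dx = d³·(1/6 − 1/(4n²π²)); higher powers xᵏ the same way, integrating xᵏ·cos(2nπx/d) by parts.
⟨V⟩ = 90.849.

90.8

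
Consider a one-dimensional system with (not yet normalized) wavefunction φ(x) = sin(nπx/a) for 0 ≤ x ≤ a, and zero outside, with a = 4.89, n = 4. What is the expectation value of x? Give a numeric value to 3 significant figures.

⟨x⟩ = ∫ x·|φ|² dx / ∫|φ|² dx (integrals over the domain).
With sin²θ = (1 − cos2θ)/2 on 0 ≤ x ≤ a: ∫sin²(nπx/a) dx = a/2, ∫x·sin²(nπx/a) dx = a²/4, ∫x²·sin²(nπx/a) dx = a³·(1/6 − 1/(4n²π²)); higher powers xᵏ the same way, integrating xᵏ·cos(2nπx/a) by parts.
State is unnormalized: ∫|φ|² dx = 2.4450, and ∫φ*·x·φ dx = 5.9780, so ⟨x⟩ = 5.9780 / 2.4450.
⟨x⟩ = 2.4450.

2.45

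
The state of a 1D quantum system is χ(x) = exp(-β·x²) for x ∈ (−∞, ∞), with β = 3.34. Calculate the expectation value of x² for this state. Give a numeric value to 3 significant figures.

0.0749

⟨x²⟩ = ∫ x²·|χ|² dx / ∫|χ|² dx (integrals over the domain).
Gaussian moments: ∫x^(2j)·e^(−2βx²) dx = (2j−1)!!/(4β)^j · √(π/(2β)), odd powers integrate to 0; here √(π/(2β)) = 0.68578.
State is unnormalized: ∫|χ|² dx = 0.68578, and ∫χ*·x²·χ dx = 0.051331, so ⟨x²⟩ = 0.051331 / 0.68578.
⟨x²⟩ = 0.074850.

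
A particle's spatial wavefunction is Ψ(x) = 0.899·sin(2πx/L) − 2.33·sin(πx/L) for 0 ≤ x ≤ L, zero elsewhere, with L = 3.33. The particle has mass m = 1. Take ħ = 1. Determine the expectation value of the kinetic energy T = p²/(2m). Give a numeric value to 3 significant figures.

0.618

T = −(ħ²/2m) d²/dx², so ⟨T⟩ = −(ħ²/2m) ∫ Ψ*·Ψ'' dx / ∫|Ψ|² dx; with m = 1.
d²/dx² sin(jπx/L) = −(jπ/L)²·sin(jπx/L); on 0 ≤ x ≤ L, ∫sin²(jπx/L) dx = L/2 and ∫sin(jπx/L)·sin(lπx/L) dx = 0 for j ≠ l, so only diagonal terms survive in ∫|Ψ|² and ∫Ψ·Ψ″; ∫Ψ·Ψ′ dx = [Ψ²/2] between the walls = 0.
State is unnormalized: ∫|Ψ|² dx = 10.385, and ∫Ψ*·(−ħ²/2m · Ψ'') dx = 6.4180, so ⟨T⟩ = 6.4180 / 10.385.
⟨T⟩ = 0.61802.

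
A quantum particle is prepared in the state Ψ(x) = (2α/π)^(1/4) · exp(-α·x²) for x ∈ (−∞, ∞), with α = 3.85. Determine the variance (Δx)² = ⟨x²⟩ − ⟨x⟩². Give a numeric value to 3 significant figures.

0.0649

Compute ⟨x⟩ and ⟨x²⟩ separately, then (Δx)² = ⟨x²⟩ − ⟨x⟩².
Gaussian moments: ∫x^(2j)·e^(−2αx²) dx = (2j−1)!!/(4α)^j · √(π/(2α)), odd powers integrate to 0; here √(π/(2α)) = 0.63875.
⟨x⟩ = 0.0000 and ⟨x²⟩ = 0.064935.
(Δx)² = 0.064935 − (0.0000)² = 0.064935.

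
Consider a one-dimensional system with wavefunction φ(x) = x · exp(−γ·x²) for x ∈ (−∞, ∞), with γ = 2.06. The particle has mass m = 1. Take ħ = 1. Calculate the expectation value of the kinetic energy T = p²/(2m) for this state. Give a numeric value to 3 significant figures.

T = −(ħ²/2m) d²/dx², so ⟨T⟩ = −(ħ²/2m) ∫ φ*·φ'' dx / ∫|φ|² dx; with m = 1.
Expand each integrand as polynomial × e^(−2γx²) and use ∫x^(2j)·e^(−2γx²) dx = (2j−1)!!/(4γ)^j · √(π/(2γ)), odd powers → 0; here √(π/(2γ)) = 0.87323. Differentiate with the product rule, d/dx e^(−γx²) = −2γx·e^(−γx²).
State is unnormalized: ∫|φ|² dx = 0.10597, and ∫φ*·(−ħ²/2m · φ'') dx = 0.32746, so ⟨T⟩ = 0.32746 / 0.10597.
⟨T⟩ = 3.0900.

3.09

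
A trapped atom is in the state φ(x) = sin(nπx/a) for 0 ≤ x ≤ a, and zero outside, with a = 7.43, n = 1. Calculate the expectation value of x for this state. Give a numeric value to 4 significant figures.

3.715

⟨x⟩ = ∫ x·|φ|² dx / ∫|φ|² dx (integrals over the domain).
With sin²θ = (1 − cos2θ)/2 on 0 ≤ x ≤ a: ∫sin²(nπx/a) dx = a/2, ∫x·sin²(nπx/a) dx = a²/4, ∫x²·sin²(nπx/a) dx = a³·(1/6 − 1/(4n²π²)); higher powers xᵏ the same way, integrating xᵏ·cos(2nπx/a) by parts.
State is unnormalized: ∫|φ|² dx = 3.7150, and ∫φ*·x·φ dx = 13.801, so ⟨x⟩ = 13.801 / 3.7150.
⟨x⟩ = 3.7150.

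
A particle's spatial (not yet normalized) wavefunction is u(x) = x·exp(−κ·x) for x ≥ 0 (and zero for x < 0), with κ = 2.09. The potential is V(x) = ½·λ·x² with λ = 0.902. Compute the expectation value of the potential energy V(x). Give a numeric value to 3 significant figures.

0.310

⟨V⟩ = ∫ V(x)·|u|² dx / ∫|u|² dx.
Every integrand reduces to terms xʲ·e^(−2κx) on [0, ∞); use ∫₀^∞ xʲ·e^(−2κx) dx = j!/(2κ)^(j+1).
State is unnormalized: ∫|u|² dx = 0.027384, and ∫u*·V(x)·u dx = 0.0084822, so ⟨V⟩ = 0.0084822 / 0.027384.
⟨V⟩ = 0.30975.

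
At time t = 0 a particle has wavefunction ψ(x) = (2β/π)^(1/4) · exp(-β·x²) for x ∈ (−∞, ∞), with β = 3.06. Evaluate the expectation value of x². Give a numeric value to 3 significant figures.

⟨x²⟩ = ∫ x²·|ψ|² dx (integrals over the domain).
Gaussian moments: ∫x^(2j)·e^(−2βx²) dx = (2j−1)!!/(4β)^j · √(π/(2β)), odd powers integrate to 0; here √(π/(2β)) = 0.71647.
⟨x²⟩ = 0.081699.

0.0817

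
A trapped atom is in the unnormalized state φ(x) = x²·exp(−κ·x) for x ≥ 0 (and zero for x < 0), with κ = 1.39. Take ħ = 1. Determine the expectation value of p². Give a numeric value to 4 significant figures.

p² φ = −ħ² d²φ/dx²; ⟨p²⟩ = −ħ² ∫ φ*·φ'' dx / ∫|φ|² dx.
Differentiate x²·exp(−κ·x) with the product rule; every integrand then reduces to terms xʲ·e^(−2κx) on [0, ∞), with ∫₀^∞ xʲ·e^(−2κx) dx = j!/(2κ)^(j+1).
State is unnormalized: ∫|φ|² dx = 0.14454, and ∫φ*·(−ħ² φ'') dx = 0.093088, so ⟨p²⟩ = 0.093088 / 0.14454.
⟨p²⟩ = 0.64403.

0.6440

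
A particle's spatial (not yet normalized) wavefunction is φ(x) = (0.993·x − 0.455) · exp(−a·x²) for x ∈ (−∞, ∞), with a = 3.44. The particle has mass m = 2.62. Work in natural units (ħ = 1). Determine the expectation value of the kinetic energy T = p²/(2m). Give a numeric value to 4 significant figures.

0.9941

T = −(ħ²/2m) d²/dx², so ⟨T⟩ = −(ħ²/2m) ∫ φ*·φ'' dx / ∫|φ|² dx; with m = 2.62.
Expand each integrand as polynomial × e^(−2ax²) and use ∫x^(2j)·e^(−2ax²) dx = (2j−1)!!/(4a)^j · √(π/(2a)), odd powers → 0; here √(π/(2a)) = 0.67574. Differentiate with the product rule, d/dx e^(−ax²) = −2ax·e^(−ax²).
State is unnormalized: ∫|φ|² dx = 0.18832, and ∫φ*·(−ħ²/2m · φ'') dx = 0.18721, so ⟨T⟩ = 0.18721 / 0.18832.
⟨T⟩ = 0.99410.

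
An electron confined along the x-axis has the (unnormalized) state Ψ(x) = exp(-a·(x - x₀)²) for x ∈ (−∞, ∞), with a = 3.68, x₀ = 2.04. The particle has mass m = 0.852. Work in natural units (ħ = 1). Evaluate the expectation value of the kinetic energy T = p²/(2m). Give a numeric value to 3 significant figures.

T = −(ħ²/2m) d²/dx², so ⟨T⟩ = −(ħ²/2m) ∫ Ψ*·Ψ'' dx / ∫|Ψ|² dx; with m = 0.852.
Gaussian moments (u = x − x₀): ∫u^(2j)·e^(−2au²) du = (2j−1)!!/(4a)^j · √(π/(2a)), odd powers integrate to 0; here √(π/(2a)) = 0.65334. Derivatives: d/dx e^(−au²) = −2au·e^(−au²), d²/dx² e^(−au²) = (4a²u² − 2a)·e^(−au²).
State is unnormalized: ∫|Ψ|² dx = 0.65334, and ∫Ψ*·(−ħ²/2m · Ψ'') dx = 1.4110, so ⟨T⟩ = 1.4110 / 0.65334.
⟨T⟩ = 2.1596.

2.16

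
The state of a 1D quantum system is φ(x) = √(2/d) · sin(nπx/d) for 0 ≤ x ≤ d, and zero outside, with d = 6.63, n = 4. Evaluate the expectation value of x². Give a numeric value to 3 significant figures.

⟨x²⟩ = ∫ x²·|φ|² dx (integrals over the domain).
With sin²θ = (1 − cos2θ)/2 on 0 ≤ x ≤ d: ∫sin²(nπx/d) dx = d/2, ∫x·sin²(nπx/d) dx = d²/4, ∫x²·sin²(nπx/d) dx = d³·(1/6 − 1/(4n²π²)); higher powers xᵏ the same way, integrating xᵏ·cos(2nπx/d) by parts.
⟨x²⟩ = 14.513.

14.5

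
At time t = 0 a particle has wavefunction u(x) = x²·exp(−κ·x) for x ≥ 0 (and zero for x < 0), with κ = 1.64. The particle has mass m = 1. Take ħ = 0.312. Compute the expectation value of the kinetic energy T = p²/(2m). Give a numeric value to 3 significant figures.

T = −(ħ²/2m) d²/dx², so ⟨T⟩ = −(ħ²/2m) ∫ u*·u'' dx / ∫|u|² dx; with m = 1.
Differentiate x²·exp(−κ·x) with the product rule; every integrand then reduces to terms xʲ·e^(−2κx) on [0, ∞), with ∫₀^∞ xʲ·e^(−2κx) dx = j!/(2κ)^(j+1).
State is unnormalized: ∫|u|² dx = 0.063218, and ∫u*·(−ħ²/2m · u'') dx = 0.0027586, so ⟨T⟩ = 0.0027586 / 0.063218.
⟨T⟩ = 0.043636.

0.0436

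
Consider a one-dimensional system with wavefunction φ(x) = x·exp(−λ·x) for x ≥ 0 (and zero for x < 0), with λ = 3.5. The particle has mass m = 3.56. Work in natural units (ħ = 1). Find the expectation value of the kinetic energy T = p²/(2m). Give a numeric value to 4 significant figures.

T = −(ħ²/2m) d²/dx², so ⟨T⟩ = −(ħ²/2m) ∫ φ*·φ'' dx / ∫|φ|² dx; with m = 3.56.
Differentiate x·exp(−λ·x) with the product rule; every integrand then reduces to terms xʲ·e^(−2λx) on [0, ∞), with ∫₀^∞ xʲ·e^(−2λx) dx = j!/(2λ)^(j+1).
State is unnormalized: ∫|φ|² dx = 0.0058309, and ∫φ*·(−ħ²/2m · φ'') dx = 0.010032, so ⟨T⟩ = 0.010032 / 0.0058309.
⟨T⟩ = 1.7205.

1.721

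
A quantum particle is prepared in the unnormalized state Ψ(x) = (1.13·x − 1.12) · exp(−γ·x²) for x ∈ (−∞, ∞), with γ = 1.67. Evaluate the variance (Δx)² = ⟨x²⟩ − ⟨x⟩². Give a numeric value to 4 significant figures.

Compute ⟨x⟩ and ⟨x²⟩ separately, then (Δx)² = ⟨x²⟩ − ⟨x⟩².
Expand each integrand as polynomial × e^(−2γx²) and use ∫x^(2j)·e^(−2γx²) dx = (2j−1)!!/(4γ)^j · √(π/(2γ)), odd powers → 0; here √(π/(2γ)) = 0.96984.
Normalization: ∫|Ψ|² dx = 1.4020.
⟨x⟩ = -0.26213 and ⟨x²⟩ = 0.18929.
(Δx)² = 0.18929 − (-0.26213)² = 0.12058.

0.1206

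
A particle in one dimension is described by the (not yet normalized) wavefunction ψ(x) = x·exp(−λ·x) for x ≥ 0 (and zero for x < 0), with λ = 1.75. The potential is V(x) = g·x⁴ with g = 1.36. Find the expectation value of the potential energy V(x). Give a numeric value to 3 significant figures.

3.26

⟨V⟩ = ∫ V(x)·|ψ|² dx / ∫|ψ|² dx.
Every integrand reduces to terms xʲ·e^(−2λx) on [0, ∞); use ∫₀^∞ xʲ·e^(−2λx) dx = j!/(2λ)^(j+1).
State is unnormalized: ∫|ψ|² dx = 0.046647, and ∫ψ*·V(x)·ψ dx = 0.15219, so ⟨V⟩ = 0.15219 / 0.046647.
⟨V⟩ = 3.2626.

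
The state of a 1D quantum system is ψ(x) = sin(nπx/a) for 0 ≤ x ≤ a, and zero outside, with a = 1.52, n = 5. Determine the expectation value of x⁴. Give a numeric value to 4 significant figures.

1.046

⟨x⁴⟩ = ∫ x⁴·|ψ|² dx / ∫|ψ|² dx (integrals over the domain).
With sin²θ = (1 − cos2θ)/2 on 0 ≤ x ≤ a: ∫sin²(nπx/a) dx = a/2, ∫x·sin²(nπx/a) dx = a²/4, ∫x²·sin²(nπx/a) dx = a³·(1/6 − 1/(4n²π²)); higher powers xᵏ the same way, integrating xᵏ·cos(2nπx/a) by parts.
State is unnormalized: ∫|ψ|² dx = 0.76000, and ∫ψ*·x⁴·ψ dx = 0.79503, so ⟨x⁴⟩ = 0.79503 / 0.76000.
⟨x⁴⟩ = 1.0461.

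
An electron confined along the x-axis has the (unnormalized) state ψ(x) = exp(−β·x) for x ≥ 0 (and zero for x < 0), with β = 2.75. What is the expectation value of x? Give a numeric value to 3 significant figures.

0.182

⟨x⟩ = ∫ x·|ψ|² dx / ∫|ψ|² dx (integrals over the domain).
Every integrand reduces to terms xʲ·e^(−2βx) on [0, ∞); use ∫₀^∞ xʲ·e^(−2βx) dx = j!/(2β)^(j+1).
State is unnormalized: ∫|ψ|² dx = 0.18182, and ∫ψ*·x·ψ dx = 0.033058, so ⟨x⟩ = 0.033058 / 0.18182.
⟨x⟩ = 0.18182.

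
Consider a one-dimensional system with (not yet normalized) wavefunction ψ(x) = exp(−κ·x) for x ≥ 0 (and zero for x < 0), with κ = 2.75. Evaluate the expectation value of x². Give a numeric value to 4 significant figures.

0.06612

⟨x²⟩ = ∫ x²·|ψ|² dx / ∫|ψ|² dx (integrals over the domain).
Every integrand reduces to terms xʲ·e^(−2κx) on [0, ∞); use ∫₀^∞ xʲ·e^(−2κx) dx = j!/(2κ)^(j+1).
State is unnormalized: ∫|ψ|² dx = 0.18182, and ∫ψ*·x²·ψ dx = 0.012021, so ⟨x²⟩ = 0.012021 / 0.18182.
⟨x²⟩ = 0.066116.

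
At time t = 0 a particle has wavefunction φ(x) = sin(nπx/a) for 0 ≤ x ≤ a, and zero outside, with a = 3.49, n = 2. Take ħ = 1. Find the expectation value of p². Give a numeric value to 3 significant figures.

p² φ = −ħ² d²φ/dx²; ⟨p²⟩ = −ħ² ∫ φ*·φ'' dx / ∫|φ|² dx.
d/dx sin(nπx/a) = (nπ/a)·cos(nπx/a) and d²/dx² sin(nπx/a) = −(nπ/a)²·sin(nπx/a); on 0 ≤ x ≤ a, ∫sin²(nπx/a) dx = a/2 and ∫sin(nπx/a)·cos(nπx/a) dx = 0.
State is unnormalized: ∫|φ|² dx = 1.7450, and ∫φ*·(−ħ² φ'') dx = 5.6559, so ⟨p²⟩ = 5.6559 / 1.7450.
⟨p²⟩ = 3.2412.

3.24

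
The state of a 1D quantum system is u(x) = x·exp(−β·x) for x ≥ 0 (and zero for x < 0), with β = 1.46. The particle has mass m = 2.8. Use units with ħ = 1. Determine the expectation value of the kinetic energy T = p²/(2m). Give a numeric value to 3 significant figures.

0.381

T = −(ħ²/2m) d²/dx², so ⟨T⟩ = −(ħ²/2m) ∫ u*·u'' dx / ∫|u|² dx; with m = 2.8.
Differentiate x·exp(−β·x) with the product rule; every integrand then reduces to terms xʲ·e^(−2βx) on [0, ∞), with ∫₀^∞ xʲ·e^(−2βx) dx = j!/(2β)^(j+1).
State is unnormalized: ∫|u|² dx = 0.080331, and ∫u*·(−ħ²/2m · u'') dx = 0.030577, so ⟨T⟩ = 0.030577 / 0.080331.
⟨T⟩ = 0.38064.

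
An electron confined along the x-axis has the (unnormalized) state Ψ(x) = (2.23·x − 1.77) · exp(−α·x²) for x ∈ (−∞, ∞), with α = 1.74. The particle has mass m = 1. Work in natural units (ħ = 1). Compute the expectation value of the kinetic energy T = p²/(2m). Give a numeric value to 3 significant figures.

1.19

T = −(ħ²/2m) d²/dx², so ⟨T⟩ = −(ħ²/2m) ∫ Ψ*·Ψ'' dx / ∫|Ψ|² dx; with m = 1.
Expand each integrand as polynomial × e^(−2αx²) and use ∫x^(2j)·e^(−2αx²) dx = (2j−1)!!/(4α)^j · √(π/(2α)), odd powers → 0; here √(π/(2α)) = 0.95013. Differentiate with the product rule, d/dx e^(−αx²) = −2αx·e^(−αx²).
State is unnormalized: ∫|Ψ|² dx = 3.6555, and ∫Ψ*·(−ħ²/2m · Ψ'') dx = 4.3616, so ⟨T⟩ = 4.3616 / 3.6555.
⟨T⟩ = 1.1931.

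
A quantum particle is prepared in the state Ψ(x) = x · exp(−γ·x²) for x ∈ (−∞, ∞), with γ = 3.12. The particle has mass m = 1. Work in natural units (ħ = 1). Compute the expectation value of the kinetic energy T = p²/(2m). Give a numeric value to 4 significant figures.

4.680

T = −(ħ²/2m) d²/dx², so ⟨T⟩ = −(ħ²/2m) ∫ Ψ*·Ψ'' dx / ∫|Ψ|² dx; with m = 1.
Expand each integrand as polynomial × e^(−2γx²) and use ∫x^(2j)·e^(−2γx²) dx = (2j−1)!!/(4γ)^j · √(π/(2γ)), odd powers → 0; here √(π/(2γ)) = 0.70955. Differentiate with the product rule, d/dx e^(−γx²) = −2γx·e^(−γx²).
State is unnormalized: ∫|Ψ|² dx = 0.056855, and ∫Ψ*·(−ħ²/2m · Ψ'') dx = 0.26608, so ⟨T⟩ = 0.26608 / 0.056855.
⟨T⟩ = 4.6800.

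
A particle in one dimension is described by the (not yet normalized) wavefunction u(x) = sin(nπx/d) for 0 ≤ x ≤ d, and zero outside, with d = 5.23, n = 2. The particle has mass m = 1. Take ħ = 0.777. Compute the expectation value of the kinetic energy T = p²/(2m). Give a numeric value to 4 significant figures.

0.4357

T = −(ħ²/2m) d²/dx², so ⟨T⟩ = −(ħ²/2m) ∫ u*·u'' dx / ∫|u|² dx; with m = 1.
d/dx sin(nπx/d) = (nπ/d)·cos(nπx/d) and d²/dx² sin(nπx/d) = −(nπ/d)²·sin(nπx/d); on 0 ≤ x ≤ d, ∫sin²(nπx/d) dx = d/2 and ∫sin(nπx/d)·cos(nπx/d) dx = 0.
State is unnormalized: ∫|u|² dx = 2.6150, and ∫u*·(−ħ²/2m · u'') dx = 1.1393, so ⟨T⟩ = 1.1393 / 2.6150.
⟨T⟩ = 0.43568.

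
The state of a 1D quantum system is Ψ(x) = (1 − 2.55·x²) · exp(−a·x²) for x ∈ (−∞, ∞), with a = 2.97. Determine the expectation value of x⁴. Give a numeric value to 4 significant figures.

0.01398

⟨x⁴⟩ = ∫ x⁴·|Ψ|² dx / ∫|Ψ|² dx (integrals over the domain).
Expand each integrand as polynomial × e^(−2ax²) and use ∫x^(2j)·e^(−2ax²) dx = (2j−1)!!/(4a)^j · √(π/(2a)), odd powers → 0; here √(π/(2a)) = 0.72725.
State is unnormalized: ∫|Ψ|² dx = 0.51556, and ∫Ψ*·x⁴·Ψ dx = 0.0072052, so ⟨x⁴⟩ = 0.0072052 / 0.51556.
⟨x⁴⟩ = 0.013975.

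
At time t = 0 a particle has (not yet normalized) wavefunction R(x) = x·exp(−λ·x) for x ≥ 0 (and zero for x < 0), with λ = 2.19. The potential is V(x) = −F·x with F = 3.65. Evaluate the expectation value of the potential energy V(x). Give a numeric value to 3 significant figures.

-2.50

⟨V⟩ = ∫ V(x)·|R|² dx / ∫|R|² dx.
Every integrand reduces to terms xʲ·e^(−2λx) on [0, ∞); use ∫₀^∞ xʲ·e^(−2λx) dx = j!/(2λ)^(j+1).
State is unnormalized: ∫|R|² dx = 0.023802, and ∫R*·V(x)·R dx = -0.059504, so ⟨V⟩ = -0.059504 / 0.023802.
⟨V⟩ = -2.5000.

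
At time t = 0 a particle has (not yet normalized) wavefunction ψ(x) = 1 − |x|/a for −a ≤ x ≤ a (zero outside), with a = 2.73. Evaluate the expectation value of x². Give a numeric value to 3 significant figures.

0.745

⟨x²⟩ = ∫ x²·|ψ|² dx / ∫|ψ|² dx (integrals over the domain).
ψ is even, so ∫ over [−a, a] = 2∫₀ᵃ with ψ = 1 − x/a there: ∫₀ᵃ (1 − x/a)² dx = a/3, ∫₀ᵃ x²(1 − x/a)² dx = a³/30, ∫₀ᵃ x⁴(1 − x/a)² dx = a⁵/105.
State is unnormalized: ∫|ψ|² dx = 1.8200, and ∫ψ*·x²·ψ dx = 1.3564, so ⟨x²⟩ = 1.3564 / 1.8200.
⟨x²⟩ = 0.74529.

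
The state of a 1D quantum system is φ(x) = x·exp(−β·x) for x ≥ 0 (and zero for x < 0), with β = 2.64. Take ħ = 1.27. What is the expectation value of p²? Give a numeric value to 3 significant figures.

p² φ = −ħ² d²φ/dx²; ⟨p²⟩ = −ħ² ∫ φ*·φ'' dx / ∫|φ|² dx.
Differentiate x·exp(−β·x) with the product rule; every integrand then reduces to terms xʲ·e^(−2βx) on [0, ∞), with ∫₀^∞ xʲ·e^(−2βx) dx = j!/(2β)^(j+1).
State is unnormalized: ∫|φ|² dx = 0.013587, and ∫φ*·(−ħ² φ'') dx = 0.15274, so ⟨p²⟩ = 0.15274 / 0.013587.
⟨p²⟩ = 11.241.

11.2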